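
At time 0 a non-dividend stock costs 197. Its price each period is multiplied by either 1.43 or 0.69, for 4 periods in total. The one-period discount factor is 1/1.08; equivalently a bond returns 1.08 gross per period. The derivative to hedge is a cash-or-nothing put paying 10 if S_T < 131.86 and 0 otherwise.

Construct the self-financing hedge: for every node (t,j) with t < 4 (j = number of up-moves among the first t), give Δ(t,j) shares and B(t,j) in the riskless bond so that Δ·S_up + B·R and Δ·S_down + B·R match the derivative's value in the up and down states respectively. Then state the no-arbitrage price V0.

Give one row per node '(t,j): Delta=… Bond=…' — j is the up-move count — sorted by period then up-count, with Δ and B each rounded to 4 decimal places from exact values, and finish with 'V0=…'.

Since d<R<u, set p* = (R−d)/(u−d) = 0.5270; price each node as the discounted p*-expectation of its children.
Terminal payoffs: V(4,0)=10.0000, V(4,1)=10.0000, V(4,2)=0.0000, V(4,3)=0.0000, V(4,4)=0.0000
  t=3,j=0: stock 64.7163 → up 92.5443 (V=10.0000), down 44.6542 (V=10.0000). Price 9.2593; hedge Δ=0.0000, bond B=9.2593.
  t=3,j=1: stock 134.1221 → up 191.7946 (V=0.0000), down 92.5443 (V=10.0000). Price 4.3794; hedge Δ=-0.1008, bond B=17.8929.
  t=3,j=2: stock 277.9633 → up 397.4875 (V=0.0000), down 191.7946 (V=0.0000). Price 0.0000; hedge Δ=0.0000, bond B=0.0000.
  t=3,j=3: stock 576.0688 → up 823.7784 (V=0.0000), down 397.4875 (V=0.0000). Price 0.0000; hedge Δ=0.0000, bond B=0.0000.
  t=2,j=0: stock 93.7917 → up 134.1221 (V=4.3794), down 64.7163 (V=9.2593). Price 6.1921; hedge Δ=-0.0703, bond B=12.7865.
  t=2,j=1: stock 194.3799 → up 277.9633 (V=0.0000), down 134.1221 (V=4.3794). Price 1.9179; hedge Δ=-0.0304, bond B=7.8360.
  t=2,j=2: stock 402.8453 → up 576.0688 (V=0.0000), down 277.9633 (V=0.0000). Price 0.0000; hedge Δ=0.0000, bond B=0.0000.
  t=1,j=0: stock 135.9300 → up 194.3799 (V=1.9179), down 93.7917 (V=6.1921). Price 3.6477; hedge Δ=-0.0425, bond B=9.4236.
  t=1,j=1: stock 281.7100 → up 402.8453 (V=0.0000), down 194.3799 (V=1.9179). Price 0.8399; hedge Δ=-0.0092, bond B=3.4317.
  t=0,j=0: stock 197.0000 → up 281.7100 (V=0.8399), down 135.9300 (V=3.6477). Price 2.0073; hedge Δ=-0.0193, bond B=5.8015.
Root portfolio cost Δ·197+B reproduces V0=2.0073.

(0,0): Delta=-0.0193 Bond=5.8015
(1,0): Delta=-0.0425 Bond=9.4236
(1,1): Delta=-0.0092 Bond=3.4317
(2,0): Delta=-0.0703 Bond=12.7865
(2,1): Delta=-0.0304 Bond=7.8360
(2,2): Delta=0.0000 Bond=0.0000
(3,0): Delta=0.0000 Bond=9.2593
(3,1): Delta=-0.1008 Bond=17.8929
(3,2): Delta=0.0000 Bond=0.0000
(3,3): Delta=0.0000 Bond=0.0000
V0=2.0073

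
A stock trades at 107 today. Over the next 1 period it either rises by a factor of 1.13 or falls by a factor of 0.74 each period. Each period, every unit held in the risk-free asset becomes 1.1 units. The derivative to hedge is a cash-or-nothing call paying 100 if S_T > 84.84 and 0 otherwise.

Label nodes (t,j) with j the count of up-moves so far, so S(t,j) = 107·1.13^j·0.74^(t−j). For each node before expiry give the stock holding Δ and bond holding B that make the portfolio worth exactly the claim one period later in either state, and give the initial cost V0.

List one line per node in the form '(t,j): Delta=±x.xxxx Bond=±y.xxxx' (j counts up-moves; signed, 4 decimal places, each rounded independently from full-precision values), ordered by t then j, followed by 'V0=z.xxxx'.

Under the risk-neutral measure, an up-move has probability p* = (R−d)/(u−d) = 0.9231 and values discount at R = 1.1.
Terminal payoffs: V(1,0)=0.0000, V(1,1)=100.0000
  t=0,j=0: stock 107.0000 → up 120.9100 (V=100.0000), down 79.1800 (V=0.0000). Price 83.9161; hedge Δ=2.3964, bond B=-172.4942.
Check: Δ(0,0)·S0 + B(0,0) = 83.9161 = V0.

(0,0): Delta=2.3964 Bond=-172.4942
V0=83.9161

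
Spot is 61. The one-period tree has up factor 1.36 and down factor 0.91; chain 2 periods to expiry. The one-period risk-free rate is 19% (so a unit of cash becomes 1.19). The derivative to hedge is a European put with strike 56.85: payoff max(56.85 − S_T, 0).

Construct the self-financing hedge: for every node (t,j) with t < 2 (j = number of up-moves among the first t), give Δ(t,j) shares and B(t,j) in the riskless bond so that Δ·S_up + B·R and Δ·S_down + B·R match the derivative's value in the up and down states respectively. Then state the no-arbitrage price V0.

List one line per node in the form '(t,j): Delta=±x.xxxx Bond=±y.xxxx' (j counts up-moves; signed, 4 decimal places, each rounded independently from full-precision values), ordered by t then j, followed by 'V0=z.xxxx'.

The replicating-portfolio and risk-neutral prices coincide; use p* = (1.19−0.91)/(1.36−0.91) = 0.6222 for the latter.
Terminal values V(2,·): V(2,0)=6.3359, V(2,1)=0.0000, V(2,2)=0.0000
  t=1,j=0: stock 55.5100 → up 75.4936 (V=0.0000), down 50.5141 (V=6.3359). Price 2.0114; hedge Δ=-0.2536, bond B=16.0912.
  t=1,j=1: stock 82.9600 → up 112.8256 (V=0.0000), down 75.4936 (V=0.0000). Price 0.0000; hedge Δ=0.0000, bond B=0.0000.
  t=0,j=0: stock 61.0000 → up 82.9600 (V=0.0000), down 55.5100 (V=2.0114). Price 0.6385; hedge Δ=-0.0733, bond B=5.1083.
Check: Δ(0,0)·S0 + B(0,0) = 0.6385 = V0.

(0,0): Delta=-0.0733 Bond=5.1083
(1,0): Delta=-0.2536 Bond=16.0912
(1,1): Delta=0.0000 Bond=0.0000
V0=0.6385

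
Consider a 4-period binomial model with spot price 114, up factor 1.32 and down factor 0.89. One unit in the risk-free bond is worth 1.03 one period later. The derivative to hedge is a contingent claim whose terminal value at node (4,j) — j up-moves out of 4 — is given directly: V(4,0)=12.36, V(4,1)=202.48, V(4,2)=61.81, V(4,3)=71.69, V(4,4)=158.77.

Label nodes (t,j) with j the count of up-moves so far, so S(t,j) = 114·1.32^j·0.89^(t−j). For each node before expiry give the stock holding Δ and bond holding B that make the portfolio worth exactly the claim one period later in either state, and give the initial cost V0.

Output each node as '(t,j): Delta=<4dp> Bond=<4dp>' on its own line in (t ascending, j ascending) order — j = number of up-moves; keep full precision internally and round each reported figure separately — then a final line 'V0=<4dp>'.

(0,0): Delta=0.0177 Bond=95.5219
(1,0): Delta=0.5562 Bond=43.7503
(1,1): Delta=-0.7344 Bond=211.5647
(2,0): Delta=2.0609 Bond=-90.8027
(2,1): Delta=-1.5452 Bond=326.4986
(2,2): Delta=0.3980 Bond=-7.0185
(3,0): Delta=5.5015 Bond=-370.0429
(3,1): Delta=-2.7446 Bond=479.2565
(3,2): Delta=0.1300 Bond=40.1560
(3,3): Delta=0.7724 Bond=-105.3838
V0=97.5432

The replicating-portfolio and risk-neutral prices coincide; use p* = (1.03−0.89)/(1.32−0.89) = 0.3256 for the latter.
Terminal values V(4,·): V(4,0)=12.3600, V(4,1)=202.4800, V(4,2)=61.8100, V(4,3)=71.6900, V(4,4)=158.7700
Node (3,0) S=80.3665: V=(p*·202.4800+(1−p*)·12.3600)/1.03=72.0966; Δ=(202.4800−12.3600)/(106.0837−71.5262)=5.5015; B=V−Δ·S=-370.0429
Node (3,1) S=119.1952: V=(p*·61.8100+(1−p*)·202.4800)/1.03=152.1170; Δ=(61.8100−202.4800)/(157.3377−106.0837)=-2.7446; B=V−Δ·S=479.2565
Node (3,2) S=176.7839: V=(p*·71.6900+(1−p*)·61.8100)/1.03=63.1328; Δ=(71.6900−61.8100)/(233.3548−157.3377)=0.1300; B=V−Δ·S=40.1560
Node (3,3) S=262.1964: V=(p*·158.7700+(1−p*)·71.6900)/1.03=97.1278; Δ=(158.7700−71.6900)/(346.0992−233.3548)=0.7724; B=V−Δ·S=-105.3838
Node (2,0) S=90.2994: V=(p*·152.1170+(1−p*)·72.0966)/1.03=95.2910; Δ=(152.1170−72.0966)/(119.1952−80.3665)=2.0609; B=V−Δ·S=-90.8027
Node (2,1) S=133.9272: V=(p*·63.1328+(1−p*)·152.1170)/1.03=119.5586; Δ=(63.1328−152.1170)/(176.7839−119.1952)=-1.5452; B=V−Δ·S=326.4986
Node (2,2) S=198.6336: V=(p*·97.1278+(1−p*)·63.1328)/1.03=72.0397; Δ=(97.1278−63.1328)/(262.1964−176.7839)=0.3980; B=V−Δ·S=-7.0185
Node (1,0) S=101.4600: V=(p*·119.5586+(1−p*)·95.2910)/1.03=100.1865; Δ=(119.5586−95.2910)/(133.9272−90.2994)=0.5562; B=V−Δ·S=43.7503
Node (1,1) S=150.4800: V=(p*·72.0397+(1−p*)·119.5586)/1.03=101.0557; Δ=(72.0397−119.5586)/(198.6336−133.9272)=-0.7344; B=V−Δ·S=211.5647
Node (0,0) S=114.0000: V=(p*·101.0557+(1−p*)·100.1865)/1.03=97.5432; Δ=(101.0557−100.1865)/(150.4800−101.4600)=0.0177; B=V−Δ·S=95.5219
Root portfolio cost Δ·114+B reproduces V0=97.5432.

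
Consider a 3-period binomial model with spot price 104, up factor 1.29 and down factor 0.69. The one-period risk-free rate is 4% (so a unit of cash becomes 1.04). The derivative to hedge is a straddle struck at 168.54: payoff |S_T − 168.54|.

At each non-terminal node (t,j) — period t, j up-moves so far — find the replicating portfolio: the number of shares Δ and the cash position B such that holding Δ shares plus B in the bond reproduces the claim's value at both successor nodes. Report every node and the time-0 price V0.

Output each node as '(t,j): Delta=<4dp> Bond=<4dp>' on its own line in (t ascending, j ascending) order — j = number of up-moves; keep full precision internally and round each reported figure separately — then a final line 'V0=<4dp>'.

(0,0): Delta=-0.4483 Bond=111.7623
(1,0): Delta=-1.0000 Bond=155.8247
(1,1): Delta=-0.2375 Bond=87.9529
(2,0): Delta=-1.0000 Bond=162.0577
(2,1): Delta=-1.0000 Bond=162.0577
(2,2): Delta=0.0538 Bond=41.0519
V0=65.1419

Risk-neutral probability p* = (R−d)/(u−d) = (1.04−0.69)/(1.29−0.69) = 0.5833.
Payoff layer (t=3): V(3,0)=134.3751, V(3,1)=104.6664, V(3,2)=49.1242, V(3,3)=54.7157
Node (2,0) S=49.5144: V=(p*·104.6664+(1−p*)·134.3751)/1.04=112.5433; Δ=(104.6664−134.3751)/(63.8736−34.1649)=-1.0000; B=V−Δ·S=162.0577
Node (2,1) S=92.5704: V=(p*·49.1242+(1−p*)·104.6664)/1.04=69.4873; Δ=(49.1242−104.6664)/(119.4158−63.8736)=-1.0000; B=V−Δ·S=162.0577
Node (2,2) S=173.0664: V=(p*·54.7157+(1−p*)·49.1242)/1.04=50.3710; Δ=(54.7157−49.1242)/(223.2557−119.4158)=0.0538; B=V−Δ·S=41.0519
Node (1,0) S=71.7600: V=(p*·69.4873+(1−p*)·112.5433)/1.04=84.0647; Δ=(69.4873−112.5433)/(92.5704−49.5144)=-1.0000; B=V−Δ·S=155.8247
Node (1,1) S=134.1600: V=(p*·50.3710+(1−p*)·69.4873)/1.04=56.0924; Δ=(50.3710−69.4873)/(173.0664−92.5704)=-0.2375; B=V−Δ·S=87.9529
Node (0,0) S=104.0000: V=(p*·56.0924+(1−p*)·84.0647)/1.04=65.1419; Δ=(56.0924−84.0647)/(134.1600−71.7600)=-0.4483; B=V−Δ·S=111.7623
Each (Δ,B) replicates both successor values, so the strategy is self-financing and V0 is arbitrage-free.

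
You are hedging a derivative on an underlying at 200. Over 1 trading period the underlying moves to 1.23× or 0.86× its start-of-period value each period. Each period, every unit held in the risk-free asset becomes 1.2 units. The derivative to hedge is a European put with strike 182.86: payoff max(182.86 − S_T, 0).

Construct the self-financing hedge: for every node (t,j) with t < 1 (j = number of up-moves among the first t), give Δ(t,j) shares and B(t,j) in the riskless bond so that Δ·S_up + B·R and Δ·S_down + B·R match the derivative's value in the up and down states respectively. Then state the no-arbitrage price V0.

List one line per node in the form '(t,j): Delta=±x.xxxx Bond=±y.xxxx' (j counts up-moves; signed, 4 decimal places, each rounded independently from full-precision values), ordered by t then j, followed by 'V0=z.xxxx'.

(0,0): Delta=-0.1468 Bond=30.0851
V0=0.7338

The replicating-portfolio and risk-neutral prices coincide; use p* = (1.2−0.86)/(1.23−0.86) = 0.9189 for the latter.
Terminal payoffs: V(1,0)=10.8600, V(1,1)=0.0000
Node (0,0) S=200.0000: V=(p*·0.0000+(1−p*)·10.8600)/1.2=0.7338; Δ=(0.0000−10.8600)/(246.0000−172.0000)=-0.1468; B=V−Δ·S=30.0851
Check: Δ(0,0)·S0 + B(0,0) = 0.7338 = V0.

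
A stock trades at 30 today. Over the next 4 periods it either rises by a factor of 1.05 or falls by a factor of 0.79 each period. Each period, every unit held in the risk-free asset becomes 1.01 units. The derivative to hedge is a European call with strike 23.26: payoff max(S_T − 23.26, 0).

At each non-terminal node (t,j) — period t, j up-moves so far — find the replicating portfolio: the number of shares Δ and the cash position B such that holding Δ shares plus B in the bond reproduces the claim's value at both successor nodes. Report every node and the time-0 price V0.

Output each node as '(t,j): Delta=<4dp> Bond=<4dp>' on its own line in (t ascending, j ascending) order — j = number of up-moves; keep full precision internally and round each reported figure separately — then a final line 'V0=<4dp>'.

(0,0): Delta=0.8524 Bond=-17.5707
(1,0): Delta=0.4756 Bond=-8.8170
(1,1): Delta=0.9039 Bond=-19.3700
(2,0): Delta=0.0000 Bond=0.0000
(2,1): Delta=0.5407 Bond=-10.5242
(2,2): Delta=0.9536 Bond=-21.2072
(3,0): Delta=0.0000 Bond=0.0000
(3,1): Delta=0.0000 Bond=0.0000
(3,2): Delta=0.6147 Bond=-12.5621
(3,3): Delta=1.0000 Bond=-23.0297
V0=8.0012

Risk-neutral probability p* = (R−d)/(u−d) = (1.01−0.79)/(1.05−0.79) = 0.8462.
Terminal values V(4,·): V(4,0)=0.0000, V(4,1)=0.0000, V(4,2)=0.0000, V(4,3)=4.1757, V(4,4)=13.2052
(3,0): S=14.7912. Δ = (V_up−V_dn)/(S_up−S_dn) = (0.0000−0.0000)/(15.5307−11.6850) = 0.0000. V = [p*·0.0000 + (1−p*)·0.0000]/1.01 = 0.0000. B = V − Δ·S = 0.0000.
(3,1): S=19.6592. Δ = (V_up−V_dn)/(S_up−S_dn) = (0.0000−0.0000)/(20.6421−15.5307) = 0.0000. V = [p*·0.0000 + (1−p*)·0.0000]/1.01 = 0.0000. B = V − Δ·S = 0.0000.
(3,2): S=26.1293. Δ = (V_up−V_dn)/(S_up−S_dn) = (4.1757−0.0000)/(27.4357−20.6421) = 0.6147. V = [p*·4.1757 + (1−p*)·0.0000]/1.01 = 3.4983. B = V − Δ·S = -12.5621.
(3,3): S=34.7288. Δ = (V_up−V_dn)/(S_up−S_dn) = (13.2052−4.1757)/(36.4652−27.4357) = 1.0000. V = [p*·13.2052 + (1−p*)·4.1757]/1.01 = 11.6990. B = V − Δ·S = -23.0297.
(2,0): S=18.7230. Δ = (V_up−V_dn)/(S_up−S_dn) = (0.0000−0.0000)/(19.6592−14.7912) = 0.0000. V = [p*·0.0000 + (1−p*)·0.0000]/1.01 = 0.0000. B = V − Δ·S = 0.0000.
(2,1): S=24.8850. Δ = (V_up−V_dn)/(S_up−S_dn) = (3.4983−0.0000)/(26.1293−19.6592) = 0.5407. V = [p*·3.4983 + (1−p*)·0.0000]/1.01 = 2.9308. B = V − Δ·S = -10.5242.
(2,2): S=33.0750. Δ = (V_up−V_dn)/(S_up−S_dn) = (11.6990−3.4983)/(34.7288−26.1293) = 0.9536. V = [p*·11.6990 + (1−p*)·3.4983]/1.01 = 10.3341. B = V − Δ·S = -21.2072.
(1,0): S=23.7000. Δ = (V_up−V_dn)/(S_up−S_dn) = (2.9308−0.0000)/(24.8850−18.7230) = 0.4756. V = [p*·2.9308 + (1−p*)·0.0000]/1.01 = 2.4554. B = V − Δ·S = -8.8170.
(1,1): S=31.5000. Δ = (V_up−V_dn)/(S_up−S_dn) = (10.3341−2.9308)/(33.0750−24.8850) = 0.9039. V = [p*·10.3341 + (1−p*)·2.9308]/1.01 = 9.1041. B = V − Δ·S = -19.3700.
(0,0): S=30.0000. Δ = (V_up−V_dn)/(S_up−S_dn) = (9.1041−2.4554)/(31.5000−23.7000) = 0.8524. V = [p*·9.1041 + (1−p*)·2.4554]/1.01 = 8.0012. B = V − Δ·S = -17.5707.
The time-0 hedge costs 8.0012, which is the no-arbitrage price.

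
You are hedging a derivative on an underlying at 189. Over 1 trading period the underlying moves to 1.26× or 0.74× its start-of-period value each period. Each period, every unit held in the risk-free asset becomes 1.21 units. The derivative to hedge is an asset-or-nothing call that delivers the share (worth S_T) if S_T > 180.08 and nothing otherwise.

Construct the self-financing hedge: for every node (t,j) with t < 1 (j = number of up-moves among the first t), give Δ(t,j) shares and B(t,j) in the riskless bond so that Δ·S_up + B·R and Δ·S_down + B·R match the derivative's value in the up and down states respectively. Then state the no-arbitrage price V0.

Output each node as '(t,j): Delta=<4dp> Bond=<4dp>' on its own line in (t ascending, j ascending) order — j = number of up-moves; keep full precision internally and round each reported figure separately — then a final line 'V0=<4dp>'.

The replicating-portfolio and risk-neutral prices coincide; use p* = (1.21−0.74)/(1.26−0.74) = 0.9038 for the latter.
At expiry t=1: V(1,0)=0.0000, V(1,1)=238.1400
  t=0,j=0: stock 189.0000 → up 238.1400 (V=238.1400), down 139.8600 (V=0.0000). Price 177.8859; hedge Δ=2.4231, bond B=-280.0757.
The time-0 hedge costs 177.8859, which is the no-arbitrage price.

(0,0): Delta=2.4231 Bond=-280.0757
V0=177.8859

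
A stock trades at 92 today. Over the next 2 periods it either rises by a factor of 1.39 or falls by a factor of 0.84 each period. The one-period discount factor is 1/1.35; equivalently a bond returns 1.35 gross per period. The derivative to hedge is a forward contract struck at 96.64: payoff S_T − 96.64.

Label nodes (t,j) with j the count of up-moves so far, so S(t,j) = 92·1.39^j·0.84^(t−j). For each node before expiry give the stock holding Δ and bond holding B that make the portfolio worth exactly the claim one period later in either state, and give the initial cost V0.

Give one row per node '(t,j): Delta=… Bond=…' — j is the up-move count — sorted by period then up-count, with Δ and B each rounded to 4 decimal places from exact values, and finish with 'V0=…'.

(0,0): Delta=1.0000 Bond=-53.0261
(1,0): Delta=1.0000 Bond=-71.5852
(1,1): Delta=1.0000 Bond=-71.5852
V0=38.9739

Risk-neutral probability p* = (R−d)/(u−d) = (1.35−0.84)/(1.39−0.84) = 0.9273.
At expiry t=2: V(2,0)=-31.7248, V(2,1)=10.7792, V(2,2)=81.1132
Node (1,0) S=77.2800: V=(p*·10.7792+(1−p*)·-31.7248)/1.35=5.6948; Δ=(10.7792−-31.7248)/(107.4192−64.9152)=1.0000; B=V−Δ·S=-71.5852
Node (1,1) S=127.8800: V=(p*·81.1132+(1−p*)·10.7792)/1.35=56.2948; Δ=(81.1132−10.7792)/(177.7532−107.4192)=1.0000; B=V−Δ·S=-71.5852
Node (0,0) S=92.0000: V=(p*·56.2948+(1−p*)·5.6948)/1.35=38.9739; Δ=(56.2948−5.6948)/(127.8800−77.2800)=1.0000; B=V−Δ·S=-53.0261
Each (Δ,B) replicates both successor values, so the strategy is self-financing and V0 is arbitrage-free.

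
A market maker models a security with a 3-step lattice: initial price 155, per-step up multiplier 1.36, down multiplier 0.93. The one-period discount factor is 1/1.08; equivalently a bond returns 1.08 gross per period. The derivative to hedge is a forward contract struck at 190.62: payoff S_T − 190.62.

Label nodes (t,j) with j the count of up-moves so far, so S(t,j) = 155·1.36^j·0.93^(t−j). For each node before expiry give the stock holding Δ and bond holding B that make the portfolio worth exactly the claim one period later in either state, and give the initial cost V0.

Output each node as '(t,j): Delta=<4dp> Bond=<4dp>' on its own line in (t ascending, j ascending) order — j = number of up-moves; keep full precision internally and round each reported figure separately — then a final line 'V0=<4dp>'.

Since d<R<u, set p* = (R−d)/(u−d) = 0.3488; price each node as the discounted p*-expectation of its children.
Terminal payoffs: V(3,0)=-65.9447, V(3,1)=-8.2991, V(3,2)=75.9998, V(3,3)=199.2757
  t=2,j=0: stock 134.0595 → up 182.3209 (V=-8.2991), down 124.6753 (V=-65.9447). Price -42.4405; hedge Δ=1.0000, bond B=-176.5000.
  t=2,j=1: stock 196.0440 → up 266.6198 (V=75.9998), down 182.3209 (V=-8.2991). Price 19.5440; hedge Δ=1.0000, bond B=-176.5000.
  t=2,j=2: stock 286.6880 → up 389.8957 (V=199.2757), down 266.6198 (V=75.9998). Price 110.1880; hedge Δ=1.0000, bond B=-176.5000.
  t=1,j=0: stock 144.1500 → up 196.0440 (V=19.5440), down 134.0595 (V=-42.4405). Price -19.2759; hedge Δ=1.0000, bond B=-163.4259.
  t=1,j=1: stock 210.8000 → up 286.6880 (V=110.1880), down 196.0440 (V=19.5440). Price 47.3741; hedge Δ=1.0000, bond B=-163.4259.
  t=0,j=0: stock 155.0000 → up 210.8000 (V=47.3741), down 144.1500 (V=-19.2759). Price 3.6797; hedge Δ=1.0000, bond B=-151.3203.
The time-0 hedge costs 3.6797, which is the no-arbitrage price.

(0,0): Delta=1.0000 Bond=-151.3203
(1,0): Delta=1.0000 Bond=-163.4259
(1,1): Delta=1.0000 Bond=-163.4259
(2,0): Delta=1.0000 Bond=-176.5000
(2,1): Delta=1.0000 Bond=-176.5000
(2,2): Delta=1.0000 Bond=-176.5000
V0=3.6797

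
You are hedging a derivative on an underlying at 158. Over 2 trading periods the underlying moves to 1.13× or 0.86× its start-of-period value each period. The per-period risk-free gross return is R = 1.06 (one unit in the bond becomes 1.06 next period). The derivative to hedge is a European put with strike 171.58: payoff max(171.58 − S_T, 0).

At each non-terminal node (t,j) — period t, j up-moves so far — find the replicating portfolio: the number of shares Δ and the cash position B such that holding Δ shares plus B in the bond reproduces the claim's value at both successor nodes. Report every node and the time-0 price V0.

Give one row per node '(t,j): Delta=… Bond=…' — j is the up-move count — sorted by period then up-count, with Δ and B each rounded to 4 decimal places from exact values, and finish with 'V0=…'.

Since d<R<u, set p* = (R−d)/(u−d) = 0.7407; price each node as the discounted p*-expectation of its children.
Terminal values V(2,·): V(2,0)=54.7232, V(2,1)=18.0356, V(2,2)=0.0000
Node (1,0) S=135.8800: V=(p*·18.0356+(1−p*)·54.7232)/1.06=25.9879; Δ=(18.0356−54.7232)/(153.5444−116.8568)=-1.0000; B=V−Δ·S=161.8679
Node (1,1) S=178.5400: V=(p*·0.0000+(1−p*)·18.0356)/1.06=4.4112; Δ=(0.0000−18.0356)/(201.7502−153.5444)=-0.3741; B=V−Δ·S=71.2097
Node (0,0) S=158.0000: V=(p*·4.4112+(1−p*)·25.9879)/1.06=9.4389; Δ=(4.4112−25.9879)/(178.5400−135.8800)=-0.5058; B=V−Δ·S=89.3526
The time-0 hedge costs 9.4389, which is the no-arbitrage price.

(0,0): Delta=-0.5058 Bond=89.3526
(1,0): Delta=-1.0000 Bond=161.8679
(1,1): Delta=-0.3741 Bond=71.2097
V0=9.4389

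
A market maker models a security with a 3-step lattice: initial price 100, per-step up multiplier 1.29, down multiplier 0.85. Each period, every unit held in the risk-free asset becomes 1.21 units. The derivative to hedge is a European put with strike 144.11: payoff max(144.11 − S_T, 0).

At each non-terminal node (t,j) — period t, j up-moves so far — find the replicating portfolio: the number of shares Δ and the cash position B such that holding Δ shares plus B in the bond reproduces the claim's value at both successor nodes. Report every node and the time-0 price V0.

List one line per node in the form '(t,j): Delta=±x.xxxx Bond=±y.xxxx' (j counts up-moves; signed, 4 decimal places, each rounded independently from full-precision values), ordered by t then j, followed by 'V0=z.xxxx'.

Risk-neutral probability p* = (R−d)/(u−d) = (1.21−0.85)/(1.29−0.85) = 0.8182.
Terminal values V(3,·): V(3,0)=82.6975, V(3,1)=50.9075, V(3,2)=2.6615, V(3,3)=0.0000
(2,0): S=72.2500. Δ = (V_up−V_dn)/(S_up−S_dn) = (50.9075−82.6975)/(93.2025−61.4125) = -1.0000. V = [p*·50.9075 + (1−p*)·82.6975]/1.21 = 46.8492. B = V − Δ·S = 119.0992.
(2,1): S=109.6500. Δ = (V_up−V_dn)/(S_up−S_dn) = (2.6615−50.9075)/(141.4485−93.2025) = -1.0000. V = [p*·2.6615 + (1−p*)·50.9075]/1.21 = 9.4492. B = V − Δ·S = 119.0992.
(2,2): S=166.4100. Δ = (V_up−V_dn)/(S_up−S_dn) = (0.0000−2.6615)/(214.6689−141.4485) = -0.0363. V = [p*·0.0000 + (1−p*)·2.6615]/1.21 = 0.3999. B = V − Δ·S = 6.4488.
(1,0): S=85.0000. Δ = (V_up−V_dn)/(S_up−S_dn) = (9.4492−46.8492)/(109.6500−72.2500) = -1.0000. V = [p*·9.4492 + (1−p*)·46.8492]/1.21 = 13.4291. B = V − Δ·S = 98.4291.
(1,1): S=129.0000. Δ = (V_up−V_dn)/(S_up−S_dn) = (0.3999−9.4492)/(166.4100−109.6500) = -0.1594. V = [p*·0.3999 + (1−p*)·9.4492]/1.21 = 1.6903. B = V − Δ·S = 22.2568.
(0,0): S=100.0000. Δ = (V_up−V_dn)/(S_up−S_dn) = (1.6903−13.4291)/(129.0000−85.0000) = -0.2668. V = [p*·1.6903 + (1−p*)·13.4291]/1.21 = 3.1608. B = V − Δ·S = 29.8399.
Root portfolio cost Δ·100+B reproduces V0=3.1608.

(0,0): Delta=-0.2668 Bond=29.8399
(1,0): Delta=-1.0000 Bond=98.4291
(1,1): Delta=-0.1594 Bond=22.2568
(2,0): Delta=-1.0000 Bond=119.0992
(2,1): Delta=-1.0000 Bond=119.0992
(2,2): Delta=-0.0363 Bond=6.4488
V0=3.1608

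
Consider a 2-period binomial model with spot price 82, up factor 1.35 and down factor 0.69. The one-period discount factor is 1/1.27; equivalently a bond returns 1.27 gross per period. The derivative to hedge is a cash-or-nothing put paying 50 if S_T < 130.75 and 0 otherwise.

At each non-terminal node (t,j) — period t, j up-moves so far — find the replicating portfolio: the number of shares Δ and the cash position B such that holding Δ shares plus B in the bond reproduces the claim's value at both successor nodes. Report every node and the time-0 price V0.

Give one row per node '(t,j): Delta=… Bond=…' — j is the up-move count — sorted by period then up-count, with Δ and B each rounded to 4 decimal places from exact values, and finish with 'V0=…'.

(0,0): Delta=-0.6393 Bond=59.4808
(1,0): Delta=0.0000 Bond=39.3701
(1,1): Delta=-0.6844 Bond=80.5297
V0=7.0597

The replicating-portfolio and risk-neutral prices coincide; use p* = (1.27−0.69)/(1.35−0.69) = 0.8788 for the latter.
Terminal values V(2,·): V(2,0)=50.0000, V(2,1)=50.0000, V(2,2)=0.0000
(1,0): S=56.5800. Δ = (V_up−V_dn)/(S_up−S_dn) = (50.0000−50.0000)/(76.3830−39.0402) = 0.0000. V = [p*·50.0000 + (1−p*)·50.0000]/1.27 = 39.3701. B = V − Δ·S = 39.3701.
(1,1): S=110.7000. Δ = (V_up−V_dn)/(S_up−S_dn) = (0.0000−50.0000)/(149.4450−76.3830) = -0.6844. V = [p*·0.0000 + (1−p*)·50.0000]/1.27 = 4.7721. B = V − Δ·S = 80.5297.
(0,0): S=82.0000. Δ = (V_up−V_dn)/(S_up−S_dn) = (4.7721−39.3701)/(110.7000−56.5800) = -0.6393. V = [p*·4.7721 + (1−p*)·39.3701]/1.27 = 7.0597. B = V − Δ·S = 59.4808.
The time-0 hedge costs 7.0597, which is the no-arbitrage price.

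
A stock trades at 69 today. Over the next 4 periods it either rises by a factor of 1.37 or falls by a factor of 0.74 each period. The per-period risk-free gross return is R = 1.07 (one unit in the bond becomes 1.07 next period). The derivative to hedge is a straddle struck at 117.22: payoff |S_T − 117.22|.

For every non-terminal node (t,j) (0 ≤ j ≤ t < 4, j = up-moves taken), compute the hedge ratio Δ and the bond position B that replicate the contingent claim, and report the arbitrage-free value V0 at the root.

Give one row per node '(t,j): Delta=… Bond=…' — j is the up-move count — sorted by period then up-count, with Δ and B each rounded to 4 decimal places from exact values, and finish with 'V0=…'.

(0,0): Delta=-0.1895 Bond=53.8354
(1,0): Delta=-0.7903 Bond=88.2817
(1,1): Delta=0.1055 Bond=29.7150
(2,0): Delta=-1.0000 Bond=102.3845
(2,1): Delta=-0.6873 Bond=87.2585
(2,2): Delta=0.4949 Bond=-18.6263
(3,0): Delta=-1.0000 Bond=109.5514
(3,1): Delta=-1.0000 Bond=109.5514
(3,2): Delta=-0.5338 Bond=78.6532
(3,3): Delta=1.0000 Bond=-109.5514
V0=40.7607

Risk-neutral probability p* = (R−d)/(u−d) = (1.07−0.74)/(1.37−0.74) = 0.5238.
Terminal values V(4,·): V(4,0)=96.5293, V(4,1)=78.9142, V(4,2)=46.3025, V(4,3)=14.0733, V(4,4)=125.8500
Node (3,0) S=27.9605: V=(p*·78.9142+(1−p*)·96.5293)/1.07=81.5909; Δ=(78.9142−96.5293)/(38.3058−20.6907)=-1.0000; B=V−Δ·S=109.5514
Node (3,1) S=51.7646: V=(p*·46.3025+(1−p*)·78.9142)/1.07=57.7868; Δ=(46.3025−78.9142)/(70.9175−38.3058)=-1.0000; B=V−Δ·S=109.5514
Node (3,2) S=95.8345: V=(p*·14.0733+(1−p*)·46.3025)/1.07=27.4958; Δ=(14.0733−46.3025)/(131.2933−70.9175)=-0.5338; B=V−Δ·S=78.6532
Node (3,3) S=177.4234: V=(p*·125.8500+(1−p*)·14.0733)/1.07=67.8720; Δ=(125.8500−14.0733)/(243.0700−131.2933)=1.0000; B=V−Δ·S=-109.5514
Node (2,0) S=37.7844: V=(p*·57.7868+(1−p*)·81.5909)/1.07=64.6001; Δ=(57.7868−81.5909)/(51.7646−27.9605)=-1.0000; B=V−Δ·S=102.3845
Node (2,1) S=69.9522: V=(p*·27.4958+(1−p*)·57.7868)/1.07=39.1776; Δ=(27.4958−57.7868)/(95.8345−51.7646)=-0.6873; B=V−Δ·S=87.2585
Node (2,2) S=129.5061: V=(p*·67.8720+(1−p*)·27.4958)/1.07=45.4628; Δ=(67.8720−27.4958)/(177.4234−95.8345)=0.4949; B=V−Δ·S=-18.6263
Node (1,0) S=51.0600: V=(p*·39.1776+(1−p*)·64.6001)/1.07=47.9286; Δ=(39.1776−64.6001)/(69.9522−37.7844)=-0.7903; B=V−Δ·S=88.2817
Node (1,1) S=94.5300: V=(p*·45.4628+(1−p*)·39.1776)/1.07=39.6915; Δ=(45.4628−39.1776)/(129.5061−69.9522)=0.1055; B=V−Δ·S=29.7150
Node (0,0) S=69.0000: V=(p*·39.6915+(1−p*)·47.9286)/1.07=40.7607; Δ=(39.6915−47.9286)/(94.5300−51.0600)=-0.1895; B=V−Δ·S=53.8354
The time-0 hedge costs 40.7607, which is the no-arbitrage price.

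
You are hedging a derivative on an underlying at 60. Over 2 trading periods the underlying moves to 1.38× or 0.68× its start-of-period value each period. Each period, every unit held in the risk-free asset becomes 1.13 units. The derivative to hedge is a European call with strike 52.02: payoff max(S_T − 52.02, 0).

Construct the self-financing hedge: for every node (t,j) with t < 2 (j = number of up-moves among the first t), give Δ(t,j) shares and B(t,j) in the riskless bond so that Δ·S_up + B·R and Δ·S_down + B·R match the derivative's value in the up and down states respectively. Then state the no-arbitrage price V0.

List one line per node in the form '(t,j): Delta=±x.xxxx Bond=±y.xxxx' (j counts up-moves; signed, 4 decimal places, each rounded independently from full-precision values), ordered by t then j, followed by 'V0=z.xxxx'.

Risk-neutral probability p* = (R−d)/(u−d) = (1.13−0.68)/(1.38−0.68) = 0.6429.
Terminal payoffs: V(2,0)=0.0000, V(2,1)=4.2840, V(2,2)=62.2440
  t=1,j=0: stock 40.8000 → up 56.3040 (V=4.2840), down 27.7440 (V=0.0000). Price 2.4372; hedge Δ=0.1500, bond B=-3.6828.
  t=1,j=1: stock 82.8000 → up 114.2640 (V=62.2440), down 56.3040 (V=4.2840). Price 36.7646; hedge Δ=1.0000, bond B=-46.0354.
  t=0,j=0: stock 60.0000 → up 82.8000 (V=36.7646), down 40.8000 (V=2.4372). Price 21.6857; hedge Δ=0.8173, bond B=-27.3535.
Check: Δ(0,0)·S0 + B(0,0) = 21.6857 = V0.

(0,0): Delta=0.8173 Bond=-27.3535
(1,0): Delta=0.1500 Bond=-3.6828
(1,1): Delta=1.0000 Bond=-46.0354
V0=21.6857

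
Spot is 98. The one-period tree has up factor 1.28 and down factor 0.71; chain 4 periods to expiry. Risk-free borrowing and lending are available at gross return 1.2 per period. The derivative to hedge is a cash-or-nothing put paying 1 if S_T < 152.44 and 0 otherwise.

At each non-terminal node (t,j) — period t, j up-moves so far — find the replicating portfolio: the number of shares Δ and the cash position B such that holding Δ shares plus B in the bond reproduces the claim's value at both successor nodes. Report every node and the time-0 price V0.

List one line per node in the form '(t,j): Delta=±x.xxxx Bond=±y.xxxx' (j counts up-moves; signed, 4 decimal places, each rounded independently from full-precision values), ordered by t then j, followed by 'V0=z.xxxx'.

(0,0): Delta=-0.0066 Bond=0.8639
(1,0): Delta=0.0000 Bond=0.5787
(1,1): Delta=-0.0072 Bond=1.1114
(2,0): Delta=0.0000 Bond=0.6944
(2,1): Delta=0.0000 Bond=0.6944
(2,2): Delta=-0.0078 Bond=1.4380
(3,0): Delta=0.0000 Bond=0.8333
(3,1): Delta=0.0000 Bond=0.8333
(3,2): Delta=0.0000 Bond=0.8333
(3,3): Delta=-0.0085 Bond=1.8713
V0=0.2189

The replicating-portfolio and risk-neutral prices coincide; use p* = (1.2−0.71)/(1.28−0.71) = 0.8596 for the latter.
At expiry t=4: V(4,0)=1.0000, V(4,1)=1.0000, V(4,2)=1.0000, V(4,3)=1.0000, V(4,4)=0.0000
Node (3,0) S=35.0753: V=(p*·1.0000+(1−p*)·1.0000)/1.2=0.8333; Δ=(1.0000−1.0000)/(44.8964−24.9034)=0.0000; B=V−Δ·S=0.8333
Node (3,1) S=63.2343: V=(p*·1.0000+(1−p*)·1.0000)/1.2=0.8333; Δ=(1.0000−1.0000)/(80.9399−44.8964)=0.0000; B=V−Δ·S=0.8333
Node (3,2) S=113.9999: V=(p*·1.0000+(1−p*)·1.0000)/1.2=0.8333; Δ=(1.0000−1.0000)/(145.9198−80.9399)=0.0000; B=V−Δ·S=0.8333
Node (3,3) S=205.5209: V=(p*·0.0000+(1−p*)·1.0000)/1.2=0.1170; Δ=(0.0000−1.0000)/(263.0667−145.9198)=-0.0085; B=V−Δ·S=1.8713
Node (2,0) S=49.4018: V=(p*·0.8333+(1−p*)·0.8333)/1.2=0.6944; Δ=(0.8333−0.8333)/(63.2343−35.0753)=0.0000; B=V−Δ·S=0.6944
Node (2,1) S=89.0624: V=(p*·0.8333+(1−p*)·0.8333)/1.2=0.6944; Δ=(0.8333−0.8333)/(113.9999−63.2343)=0.0000; B=V−Δ·S=0.6944
Node (2,2) S=160.5632: V=(p*·0.1170+(1−p*)·0.8333)/1.2=0.1813; Δ=(0.1170−0.8333)/(205.5209−113.9999)=-0.0078; B=V−Δ·S=1.4380
Node (1,0) S=69.5800: V=(p*·0.6944+(1−p*)·0.6944)/1.2=0.5787; Δ=(0.6944−0.6944)/(89.0624−49.4018)=0.0000; B=V−Δ·S=0.5787
Node (1,1) S=125.4400: V=(p*·0.1813+(1−p*)·0.6944)/1.2=0.2111; Δ=(0.1813−0.6944)/(160.5632−89.0624)=-0.0072; B=V−Δ·S=1.1114
Node (0,0) S=98.0000: V=(p*·0.2111+(1−p*)·0.5787)/1.2=0.2189; Δ=(0.2111−0.5787)/(125.4400−69.5800)=-0.0066; B=V−Δ·S=0.8639
Each (Δ,B) replicates both successor values, so the strategy is self-financing and V0 is arbitrage-free.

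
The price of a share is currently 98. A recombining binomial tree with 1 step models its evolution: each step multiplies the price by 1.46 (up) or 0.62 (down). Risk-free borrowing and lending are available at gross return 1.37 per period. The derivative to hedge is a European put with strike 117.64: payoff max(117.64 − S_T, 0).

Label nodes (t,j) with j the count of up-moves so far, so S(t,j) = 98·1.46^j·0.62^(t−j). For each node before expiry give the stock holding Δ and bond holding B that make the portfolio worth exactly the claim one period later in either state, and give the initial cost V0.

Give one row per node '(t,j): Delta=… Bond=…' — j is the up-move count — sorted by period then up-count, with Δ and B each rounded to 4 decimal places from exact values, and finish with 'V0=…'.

(0,0): Delta=-0.6910 Bond=72.1627
V0=4.4484

No-arbitrage ⇒ martingale measure with p* = (R−d)/(u−d) = 0.8929.
Terminal payoffs: V(1,0)=56.8800, V(1,1)=0.0000
  t=0,j=0: stock 98.0000 → up 143.0800 (V=0.0000), down 60.7600 (V=56.8800). Price 4.4484; hedge Δ=-0.6910, bond B=72.1627.
Check: Δ(0,0)·S0 + B(0,0) = 4.4484 = V0.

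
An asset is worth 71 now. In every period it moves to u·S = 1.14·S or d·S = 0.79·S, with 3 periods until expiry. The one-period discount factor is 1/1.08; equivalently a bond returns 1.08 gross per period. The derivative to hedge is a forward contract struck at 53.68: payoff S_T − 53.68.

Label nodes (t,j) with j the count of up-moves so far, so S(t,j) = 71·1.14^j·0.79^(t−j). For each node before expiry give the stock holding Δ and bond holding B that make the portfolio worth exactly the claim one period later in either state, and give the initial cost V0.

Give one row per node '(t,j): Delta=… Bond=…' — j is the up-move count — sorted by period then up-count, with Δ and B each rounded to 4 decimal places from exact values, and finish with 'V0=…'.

(0,0): Delta=1.0000 Bond=-42.6129
(1,0): Delta=1.0000 Bond=-46.0219
(1,1): Delta=1.0000 Bond=-46.0219
(2,0): Delta=1.0000 Bond=-49.7037
(2,1): Delta=1.0000 Bond=-49.7037
(2,2): Delta=1.0000 Bond=-49.7037
V0=28.3871

No-arbitrage ⇒ martingale measure with p* = (R−d)/(u−d) = 0.8286.
At expiry t=3: V(3,0)=-18.6742, V(3,1)=-3.1653, V(3,2)=19.2146, V(3,3)=51.5096
  t=2,j=0: stock 44.3111 → up 50.5147 (V=-3.1653), down 35.0058 (V=-18.6742). Price -5.3926; hedge Δ=1.0000, bond B=-49.7037.
  t=2,j=1: stock 63.9426 → up 72.8946 (V=19.2146), down 50.5147 (V=-3.1653). Price 14.2389; hedge Δ=1.0000, bond B=-49.7037.
  t=2,j=2: stock 92.2716 → up 105.1896 (V=51.5096), down 72.8946 (V=19.2146). Price 42.5679; hedge Δ=1.0000, bond B=-49.7037.
  t=1,j=0: stock 56.0900 → up 63.9426 (V=14.2389), down 44.3111 (V=-5.3926). Price 10.0681; hedge Δ=1.0000, bond B=-46.0219.
  t=1,j=1: stock 80.9400 → up 92.2716 (V=42.5679), down 63.9426 (V=14.2389). Price 34.9181; hedge Δ=1.0000, bond B=-46.0219.
  t=0,j=0: stock 71.0000 → up 80.9400 (V=34.9181), down 56.0900 (V=10.0681). Price 28.3871; hedge Δ=1.0000, bond B=-42.6129.
Check: Δ(0,0)·S0 + B(0,0) = 28.3871 = V0.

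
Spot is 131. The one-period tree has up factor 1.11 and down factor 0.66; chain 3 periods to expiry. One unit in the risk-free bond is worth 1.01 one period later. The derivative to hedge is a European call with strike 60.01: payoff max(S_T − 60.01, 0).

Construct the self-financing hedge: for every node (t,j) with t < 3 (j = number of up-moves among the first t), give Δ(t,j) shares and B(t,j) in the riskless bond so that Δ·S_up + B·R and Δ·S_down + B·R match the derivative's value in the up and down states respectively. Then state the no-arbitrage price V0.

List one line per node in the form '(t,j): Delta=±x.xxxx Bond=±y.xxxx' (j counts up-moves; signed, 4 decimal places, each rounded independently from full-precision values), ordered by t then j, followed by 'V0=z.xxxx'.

Under the risk-neutral measure, an up-move has probability p* = (R−d)/(u−d) = 0.7778 and values discount at R = 1.01.
Terminal values V(3,·): V(3,0)=0.0000, V(3,1)=3.3306, V(3,2)=46.5174, V(3,3)=119.1497
  t=2,j=0: stock 57.0636 → up 63.3406 (V=3.3306), down 37.6620 (V=0.0000). Price 2.5648; hedge Δ=0.1297, bond B=-4.8365.
  t=2,j=1: stock 95.9706 → up 106.5274 (V=46.5174), down 63.3406 (V=3.3306). Price 36.5548; hedge Δ=1.0000, bond B=-59.4158.
  t=2,j=2: stock 161.4051 → up 179.1597 (V=119.1497), down 106.5274 (V=46.5174). Price 101.9893; hedge Δ=1.0000, bond B=-59.4158.
  t=1,j=0: stock 86.4600 → up 95.9706 (V=36.5548), down 57.0636 (V=2.5648). Price 28.7143; hedge Δ=0.8736, bond B=-46.8189.
  t=1,j=1: stock 145.4100 → up 161.4051 (V=101.9893), down 95.9706 (V=36.5548). Price 86.5824; hedge Δ=1.0000, bond B=-58.8276.
  t=0,j=0: stock 131.0000 → up 145.4100 (V=86.5824), down 86.4600 (V=28.7143). Price 72.9929; hedge Δ=0.9816, bond B=-55.6029.
Each (Δ,B) replicates both successor values, so the strategy is self-financing and V0 is arbitrage-free.

(0,0): Delta=0.9816 Bond=-55.6029
(1,0): Delta=0.8736 Bond=-46.8189
(1,1): Delta=1.0000 Bond=-58.8276
(2,0): Delta=0.1297 Bond=-4.8365
(2,1): Delta=1.0000 Bond=-59.4158
(2,2): Delta=1.0000 Bond=-59.4158
V0=72.9929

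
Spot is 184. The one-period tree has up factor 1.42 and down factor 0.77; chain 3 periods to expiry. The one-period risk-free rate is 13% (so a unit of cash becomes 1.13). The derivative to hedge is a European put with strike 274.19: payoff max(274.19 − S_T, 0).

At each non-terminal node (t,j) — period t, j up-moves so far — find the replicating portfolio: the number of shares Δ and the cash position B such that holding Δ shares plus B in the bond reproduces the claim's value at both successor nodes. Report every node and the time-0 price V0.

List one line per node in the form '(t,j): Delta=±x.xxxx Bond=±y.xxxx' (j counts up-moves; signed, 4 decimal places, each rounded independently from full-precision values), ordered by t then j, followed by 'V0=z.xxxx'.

No-arbitrage ⇒ martingale measure with p* = (R−d)/(u−d) = 0.5538.
Payoff layer (t=3): V(3,0)=190.1879, V(3,1)=119.2771, V(3,2)=0.0000, V(3,3)=0.0000
  t=2,j=0: stock 109.0936 → up 154.9129 (V=119.2771), down 84.0021 (V=190.1879). Price 133.5524; hedge Δ=-1.0000, bond B=242.6460.
  t=2,j=1: stock 201.1856 → up 285.6836 (V=0.0000), down 154.9129 (V=119.2771). Price 47.0937; hedge Δ=-0.9121, bond B=230.5970.
  t=2,j=2: stock 371.0176 → up 526.8450 (V=0.0000), down 285.6836 (V=0.0000). Price 0.0000; hedge Δ=0.0000, bond B=0.0000.
  t=1,j=0: stock 141.6800 → up 201.1856 (V=47.0937), down 109.0936 (V=133.5524). Price 75.8120; hedge Δ=-0.9388, bond B=208.8254.
  t=1,j=1: stock 261.2800 → up 371.0176 (V=0.0000), down 201.1856 (V=47.0937). Price 18.5939; hedge Δ=-0.2773, bond B=91.0458.
  t=0,j=0: stock 184.0000 → up 261.2800 (V=18.5939), down 141.6800 (V=75.8120). Price 39.0460; hedge Δ=-0.4784, bond B=127.0740.
Check: Δ(0,0)·S0 + B(0,0) = 39.0460 = V0.

(0,0): Delta=-0.4784 Bond=127.0740
(1,0): Delta=-0.9388 Bond=208.8254
(1,1): Delta=-0.2773 Bond=91.0458
(2,0): Delta=-1.0000 Bond=242.6460
(2,1): Delta=-0.9121 Bond=230.5970
(2,2): Delta=0.0000 Bond=0.0000
V0=39.0460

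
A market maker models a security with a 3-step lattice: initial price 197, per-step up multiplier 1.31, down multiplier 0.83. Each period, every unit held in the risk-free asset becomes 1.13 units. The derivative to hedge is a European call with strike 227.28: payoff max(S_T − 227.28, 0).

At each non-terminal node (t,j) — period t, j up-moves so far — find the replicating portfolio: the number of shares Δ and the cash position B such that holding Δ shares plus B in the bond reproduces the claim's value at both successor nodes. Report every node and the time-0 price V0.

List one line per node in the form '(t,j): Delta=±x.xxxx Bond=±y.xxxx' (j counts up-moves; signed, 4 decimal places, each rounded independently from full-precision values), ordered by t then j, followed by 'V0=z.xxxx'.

The replicating-portfolio and risk-neutral prices coincide; use p* = (1.13−0.83)/(1.31−0.83) = 0.6250 for the latter.
Terminal payoffs: V(3,0)=0.0000, V(3,1)=0.0000, V(3,2)=53.3195, V(3,3)=215.5939
  t=2,j=0: stock 135.7133 → up 177.7844 (V=0.0000), down 112.6420 (V=0.0000). Price 0.0000; hedge Δ=0.0000, bond B=0.0000.
  t=2,j=1: stock 214.1981 → up 280.5995 (V=53.3195), down 177.7844 (V=0.0000). Price 29.4909; hedge Δ=0.5186, bond B=-81.5914.
  t=2,j=2: stock 338.0717 → up 442.8739 (V=215.5939), down 280.5995 (V=53.3195). Price 136.9390; hedge Δ=1.0000, bond B=-201.1327.
  t=1,j=0: stock 163.5100 → up 214.1981 (V=29.4909), down 135.7133 (V=0.0000). Price 16.3113; hedge Δ=0.3758, bond B=-45.1280.
  t=1,j=1: stock 258.0700 → up 338.0717 (V=136.9390), down 214.1981 (V=29.4909). Price 85.5274; hedge Δ=0.8674, bond B=-138.3228.
  t=0,j=0: stock 197.0000 → up 258.0700 (V=85.5274), down 163.5100 (V=16.3113). Price 52.7180; hedge Δ=0.7320, bond B=-91.4821.
Root portfolio cost Δ·197+B reproduces V0=52.7180.

(0,0): Delta=0.7320 Bond=-91.4821
(1,0): Delta=0.3758 Bond=-45.1280
(1,1): Delta=0.8674 Bond=-138.3228
(2,0): Delta=0.0000 Bond=0.0000
(2,1): Delta=0.5186 Bond=-81.5914
(2,2): Delta=1.0000 Bond=-201.1327
V0=52.7180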